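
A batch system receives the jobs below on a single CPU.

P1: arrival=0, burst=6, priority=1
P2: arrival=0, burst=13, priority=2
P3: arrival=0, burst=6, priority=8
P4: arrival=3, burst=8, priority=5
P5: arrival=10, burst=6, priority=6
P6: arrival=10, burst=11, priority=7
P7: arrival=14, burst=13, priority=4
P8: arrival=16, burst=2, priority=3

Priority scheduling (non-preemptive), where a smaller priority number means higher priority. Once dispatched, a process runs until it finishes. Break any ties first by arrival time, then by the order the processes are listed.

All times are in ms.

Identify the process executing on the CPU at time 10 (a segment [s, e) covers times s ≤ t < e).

P2

Timeline: | P1 0-6 | P2 6-19 | P8 19-21 | P7 21-34 | P4 34-42 | P5 42-48 | P6 48-59 | P3 59-65 |
Completion: P1=6  P2=19  P3=65  P4=42  P5=48  P6=59  P7=34  P8=21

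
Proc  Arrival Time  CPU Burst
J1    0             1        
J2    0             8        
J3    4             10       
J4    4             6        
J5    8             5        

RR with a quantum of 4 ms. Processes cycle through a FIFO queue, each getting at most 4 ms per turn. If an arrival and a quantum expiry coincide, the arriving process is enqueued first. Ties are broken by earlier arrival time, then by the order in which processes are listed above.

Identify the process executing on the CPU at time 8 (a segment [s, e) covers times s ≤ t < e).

J3

Timeline: | J1 0-1 | J2 1-5 | J3 5-9 | J4 9-13 | J2 13-17 | J5 17-21 | J3 21-25 | J4 25-27 | J5 27-28 | J3 28-30 |
Completion: J1=1  J2=17  J3=30  J4=27  J5=28
Turnaround (C−A): J1=1  J2=17  J3=26  J4=23  J5=20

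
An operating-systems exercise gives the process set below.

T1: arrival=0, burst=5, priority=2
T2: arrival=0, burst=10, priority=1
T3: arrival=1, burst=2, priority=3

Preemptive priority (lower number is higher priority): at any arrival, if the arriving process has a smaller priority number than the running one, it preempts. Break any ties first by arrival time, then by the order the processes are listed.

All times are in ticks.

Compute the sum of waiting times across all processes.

Schedule: | T2 0-10 | T1 10-15 | T3 15-17 |
Completion: T1=15  T2=10  T3=17
Turnaround (C−A): T1=15  T2=10  T3=16
Waiting = turnaround − burst: T1=10, T2=0, T3=14
Total waiting = 10 + 0 + 14 = 24

24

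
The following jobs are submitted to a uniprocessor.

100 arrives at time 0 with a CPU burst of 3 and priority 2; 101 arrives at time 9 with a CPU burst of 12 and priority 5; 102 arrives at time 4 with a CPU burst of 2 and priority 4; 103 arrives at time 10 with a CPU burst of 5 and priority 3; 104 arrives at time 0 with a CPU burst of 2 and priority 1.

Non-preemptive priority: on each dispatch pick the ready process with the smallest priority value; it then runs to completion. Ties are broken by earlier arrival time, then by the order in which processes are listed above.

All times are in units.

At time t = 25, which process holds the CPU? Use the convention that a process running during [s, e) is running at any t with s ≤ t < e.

103

Gantt: | 104 0-2 | 100 2-5 | 102 5-7 | idle 7-9 | 101 9-21 | 103 21-26 |
Completion: 100=5  101=21  102=7  103=26  104=2
Turnaround (C−A): 100=5  101=12  102=3  103=16  104=2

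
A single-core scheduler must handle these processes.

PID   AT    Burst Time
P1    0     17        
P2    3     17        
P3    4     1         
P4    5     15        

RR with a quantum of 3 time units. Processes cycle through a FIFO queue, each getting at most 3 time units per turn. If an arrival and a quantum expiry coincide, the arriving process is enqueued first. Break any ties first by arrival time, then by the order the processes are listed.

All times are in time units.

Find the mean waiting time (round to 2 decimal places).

22.75

Gantt: | P1 0-3 | P2 3-6 | P1 6-9 | P3 9-10 | P4 10-13 | P2 13-16 | P1 16-19 | P4 19-22 | P2 22-25 | P1 25-28 | P4 28-31 | P2 31-34 | P1 34-37 | P4 37-40 | P2 40-43 | P1 43-45 | P4 45-48 | P2 48-50 |
Completion: P1=45  P2=50  P3=10  P4=48
Waiting times: P1=28, P2=30, P3=5, P4=28
Average waiting = (28+30+5+28) / 4 = 91/4 = 22.75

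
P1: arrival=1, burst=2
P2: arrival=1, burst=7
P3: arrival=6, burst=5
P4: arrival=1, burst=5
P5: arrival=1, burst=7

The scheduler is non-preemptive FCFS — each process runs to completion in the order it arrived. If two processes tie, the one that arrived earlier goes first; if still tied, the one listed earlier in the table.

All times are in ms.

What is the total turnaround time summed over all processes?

Gantt: | idle 0-1 | P1 1-3 | P2 3-10 | P4 10-15 | P5 15-22 | P3 22-27 |
Completion: P1=3  P2=10  P3=27  P4=15  P5=22
Turnaround = completion − arrival: P1=2, P2=9, P3=21, P4=14, P5=21
Total turnaround = 2 + 9 + 21 + 14 + 21 = 67

67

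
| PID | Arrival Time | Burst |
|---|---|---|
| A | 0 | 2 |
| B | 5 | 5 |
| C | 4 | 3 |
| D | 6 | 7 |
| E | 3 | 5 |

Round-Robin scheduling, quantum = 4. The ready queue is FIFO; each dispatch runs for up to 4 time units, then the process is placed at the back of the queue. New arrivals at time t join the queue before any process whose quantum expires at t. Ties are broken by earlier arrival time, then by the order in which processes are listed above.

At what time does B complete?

20

Timeline: | A 0-2 | idle 2-3 | E 3-7 | C 7-10 | B 10-14 | D 14-18 | E 18-19 | B 19-20 | D 20-23 |
Completion: A=2  B=20  C=10  D=23  E=19
Turnaround (C−A): A=2  B=15  C=6  D=17  E=16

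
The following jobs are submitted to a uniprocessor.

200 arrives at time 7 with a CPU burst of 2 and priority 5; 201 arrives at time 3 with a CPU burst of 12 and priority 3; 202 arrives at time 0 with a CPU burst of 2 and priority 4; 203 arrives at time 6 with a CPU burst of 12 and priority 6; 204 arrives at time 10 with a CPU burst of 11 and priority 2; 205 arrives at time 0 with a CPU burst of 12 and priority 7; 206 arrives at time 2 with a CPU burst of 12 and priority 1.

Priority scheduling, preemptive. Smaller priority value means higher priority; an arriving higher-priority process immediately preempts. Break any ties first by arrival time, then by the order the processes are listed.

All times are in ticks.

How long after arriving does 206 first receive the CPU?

Timeline: | 202 0-2 | 206 2-14 | 204 14-25 | 201 25-37 | 200 37-39 | 203 39-51 | 205 51-63 |
Completion: 200=39  201=37  202=2  203=51  204=25  205=63  206=14
Turnaround (C−A): 200=32  201=34  202=2  203=45  204=15  205=63  206=12
Response(206) = first start − arrival = 2 − 2 = 0

0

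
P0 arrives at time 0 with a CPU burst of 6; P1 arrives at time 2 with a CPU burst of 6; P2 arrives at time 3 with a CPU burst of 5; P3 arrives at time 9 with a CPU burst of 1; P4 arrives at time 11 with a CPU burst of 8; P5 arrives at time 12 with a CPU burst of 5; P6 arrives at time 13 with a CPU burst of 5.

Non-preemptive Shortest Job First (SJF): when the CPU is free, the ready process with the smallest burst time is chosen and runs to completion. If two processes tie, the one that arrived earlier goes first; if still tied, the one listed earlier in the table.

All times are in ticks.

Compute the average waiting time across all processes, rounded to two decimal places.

6.57

Schedule: | P0 0-6 | P2 6-11 | P3 11-12 | P5 12-17 | P6 17-22 | P1 22-28 | P4 28-36 |
Completion: P0=6  P1=28  P2=11  P3=12  P4=36  P5=17  P6=22
Turnaround (C−A): P0=6  P1=26  P2=8  P3=3  P4=25  P5=5  P6=9
Waiting times: P0=0, P1=20, P2=3, P3=2, P4=17, P5=0, P6=4
Average waiting = (0+20+3+2+17+0+4) / 7 = 46/7 = 6.57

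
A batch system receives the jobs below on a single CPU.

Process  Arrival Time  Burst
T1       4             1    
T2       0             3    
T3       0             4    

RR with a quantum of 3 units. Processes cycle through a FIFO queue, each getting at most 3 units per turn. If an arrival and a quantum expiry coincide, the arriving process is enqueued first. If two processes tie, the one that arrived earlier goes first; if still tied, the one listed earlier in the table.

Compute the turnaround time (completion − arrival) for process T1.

3

Gantt: | T2 0-3 | T3 3-6 | T1 6-7 | T3 7-8 |
Completion: T1=7  T2=3  T3=8
Turnaround (C−A): T1=3  T2=3  T3=8
Turnaround(T1) = completion − arrival = 7 − 4 = 3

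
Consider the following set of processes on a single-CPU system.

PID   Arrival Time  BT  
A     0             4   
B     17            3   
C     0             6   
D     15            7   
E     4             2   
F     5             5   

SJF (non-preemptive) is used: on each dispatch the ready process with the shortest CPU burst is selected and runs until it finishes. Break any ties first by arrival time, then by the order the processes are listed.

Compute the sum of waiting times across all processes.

Gantt: | A 0-4 | E 4-6 | F 6-11 | C 11-17 | B 17-20 | D 20-27 |
Completion: A=4  B=20  C=17  D=27  E=6  F=11
Waiting = turnaround − burst: A=0, B=0, C=11, D=5, E=0, F=1
Total waiting = 0 + 0 + 11 + 5 + 0 + 1 = 17

17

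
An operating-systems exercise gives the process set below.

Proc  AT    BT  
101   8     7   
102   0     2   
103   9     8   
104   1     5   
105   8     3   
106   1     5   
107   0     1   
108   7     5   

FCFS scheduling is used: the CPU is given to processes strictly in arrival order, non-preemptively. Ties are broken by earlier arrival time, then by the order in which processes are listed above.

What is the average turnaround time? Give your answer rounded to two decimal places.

12.38

Gantt: | 102 0-2 | 107 2-3 | 104 3-8 | 106 8-13 | 108 13-18 | 101 18-25 | 105 25-28 | 103 28-36 |
Completion: 101=25  102=2  103=36  104=8  105=28  106=13  107=3  108=18
Turnaround (C−A): 101=17  102=2  103=27  104=7  105=20  106=12  107=3  108=11
Turnaround times: 101=17, 102=2, 103=27, 104=7, 105=20, 106=12, 107=3, 108=11
Average turnaround = (17+2+27+7+20+12+3+11) / 8 = 99/8 = 12.38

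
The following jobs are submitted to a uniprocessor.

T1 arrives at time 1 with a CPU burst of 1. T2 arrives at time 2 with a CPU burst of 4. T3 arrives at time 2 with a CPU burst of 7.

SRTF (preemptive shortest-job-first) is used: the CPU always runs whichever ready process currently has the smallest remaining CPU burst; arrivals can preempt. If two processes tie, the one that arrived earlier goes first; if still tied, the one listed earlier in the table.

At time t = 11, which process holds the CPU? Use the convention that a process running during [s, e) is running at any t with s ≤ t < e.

T3

Schedule: | idle 0-1 | T1 1-2 | T2 2-6 | T3 6-13 |
Completion: T1=2  T2=6  T3=13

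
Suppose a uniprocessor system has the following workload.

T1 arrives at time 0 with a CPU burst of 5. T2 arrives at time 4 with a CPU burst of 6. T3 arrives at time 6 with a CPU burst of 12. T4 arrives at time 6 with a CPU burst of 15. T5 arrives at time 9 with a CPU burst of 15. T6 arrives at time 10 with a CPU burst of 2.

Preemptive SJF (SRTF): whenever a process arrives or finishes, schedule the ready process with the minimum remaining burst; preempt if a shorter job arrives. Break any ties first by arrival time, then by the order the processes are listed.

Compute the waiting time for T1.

0

Schedule: | T1 0-5 | T2 5-11 | T6 11-13 | T3 13-25 | T4 25-40 | T5 40-55 |
Completion: T1=5  T2=11  T3=25  T4=40  T5=55  T6=13
Waiting(T1) = turnaround − burst = 5 − 5 = 0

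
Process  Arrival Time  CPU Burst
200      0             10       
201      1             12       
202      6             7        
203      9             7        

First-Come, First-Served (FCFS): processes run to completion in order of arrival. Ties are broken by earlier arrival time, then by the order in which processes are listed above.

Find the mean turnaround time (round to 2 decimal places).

Gantt: | 200 0-10 | 201 10-22 | 202 22-29 | 203 29-36 |
Completion: 200=10  201=22  202=29  203=36
Turnaround (C−A): 200=10  201=21  202=23  203=27
Turnaround times: 200=10, 201=21, 202=23, 203=27
Average turnaround = (10+21+23+27) / 4 = 81/4 = 20.25

20.25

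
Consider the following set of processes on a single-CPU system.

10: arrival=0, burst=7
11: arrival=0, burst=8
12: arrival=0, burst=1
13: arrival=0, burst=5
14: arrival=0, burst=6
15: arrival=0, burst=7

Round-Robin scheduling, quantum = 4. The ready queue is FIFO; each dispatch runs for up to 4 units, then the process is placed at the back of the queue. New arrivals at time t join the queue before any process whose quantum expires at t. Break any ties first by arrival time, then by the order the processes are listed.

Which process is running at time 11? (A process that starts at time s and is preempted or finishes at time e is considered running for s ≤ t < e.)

Gantt: | 10 0-4 | 11 4-8 | 12 8-9 | 13 9-13 | 14 13-17 | 15 17-21 | 10 21-24 | 11 24-28 | 13 28-29 | 14 29-31 | 15 31-34 |
Completion: 10=24  11=28  12=9  13=29  14=31  15=34

13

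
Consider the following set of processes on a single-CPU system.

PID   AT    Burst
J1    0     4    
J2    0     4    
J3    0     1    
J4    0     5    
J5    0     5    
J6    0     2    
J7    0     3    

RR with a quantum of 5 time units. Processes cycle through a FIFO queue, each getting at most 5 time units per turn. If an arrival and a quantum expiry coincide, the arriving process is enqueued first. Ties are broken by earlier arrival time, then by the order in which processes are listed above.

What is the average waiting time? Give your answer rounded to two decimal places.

Gantt: | J1 0-4 | J2 4-8 | J3 8-9 | J4 9-14 | J5 14-19 | J6 19-21 | J7 21-24 |
Completion: J1=4  J2=8  J3=9  J4=14  J5=19  J6=21  J7=24
Turnaround (C−A): J1=4  J2=8  J3=9  J4=14  J5=19  J6=21  J7=24
Waiting times: J1=0, J2=4, J3=8, J4=9, J5=14, J6=19, J7=21
Average waiting = (0+4+8+9+14+19+21) / 7 = 75/7 = 10.71

10.71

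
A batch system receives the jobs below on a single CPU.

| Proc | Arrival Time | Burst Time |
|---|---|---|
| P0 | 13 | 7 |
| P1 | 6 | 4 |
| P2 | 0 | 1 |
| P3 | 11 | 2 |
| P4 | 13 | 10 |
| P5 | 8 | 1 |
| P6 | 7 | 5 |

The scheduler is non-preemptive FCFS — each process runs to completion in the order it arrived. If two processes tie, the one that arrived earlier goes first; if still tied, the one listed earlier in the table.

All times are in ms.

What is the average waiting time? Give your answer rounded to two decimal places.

4.57

Gantt: | P2 0-1 | idle 1-6 | P1 6-10 | P6 10-15 | P5 15-16 | P3 16-18 | P0 18-25 | P4 25-35 |
Completion: P0=25  P1=10  P2=1  P3=18  P4=35  P5=16  P6=15
Waiting times: P0=5, P1=0, P2=0, P3=5, P4=12, P5=7, P6=3
Average waiting = (5+0+0+5+12+7+3) / 7 = 32/7 = 4.57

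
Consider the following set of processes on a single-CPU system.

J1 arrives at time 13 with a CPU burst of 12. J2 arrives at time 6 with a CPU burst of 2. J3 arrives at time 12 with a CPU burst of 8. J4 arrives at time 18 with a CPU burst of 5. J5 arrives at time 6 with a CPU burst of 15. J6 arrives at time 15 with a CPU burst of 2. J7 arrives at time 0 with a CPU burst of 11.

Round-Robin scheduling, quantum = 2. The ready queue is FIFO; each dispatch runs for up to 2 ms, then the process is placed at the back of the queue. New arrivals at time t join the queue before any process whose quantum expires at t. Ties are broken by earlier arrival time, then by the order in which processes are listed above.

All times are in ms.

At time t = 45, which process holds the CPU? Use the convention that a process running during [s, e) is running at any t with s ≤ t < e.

Timeline: | J7 0-6 | J2 6-8 | J5 8-10 | J7 10-12 | J5 12-14 | J3 14-16 | J7 16-18 | J1 18-20 | J5 20-22 | J6 22-24 | J3 24-26 | J4 26-28 | J7 28-29 | J1 29-31 | J5 31-33 | J3 33-35 | J4 35-37 | J1 37-39 | J5 39-41 | J3 41-43 | J4 43-44 | J1 44-46 | J5 46-48 | J1 48-50 | J5 50-52 | J1 52-54 | J5 54-55 |
Completion: J1=54  J2=8  J3=43  J4=44  J5=55  J6=24  J7=29

J1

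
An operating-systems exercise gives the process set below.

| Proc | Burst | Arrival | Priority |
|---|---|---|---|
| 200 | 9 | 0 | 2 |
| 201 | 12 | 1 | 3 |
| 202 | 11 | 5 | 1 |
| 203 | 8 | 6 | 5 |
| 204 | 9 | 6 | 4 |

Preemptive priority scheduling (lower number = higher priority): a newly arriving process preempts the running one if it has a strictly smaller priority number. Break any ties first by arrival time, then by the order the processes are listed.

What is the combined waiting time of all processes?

91

Gantt: | 200 0-5 | 202 5-16 | 200 16-20 | 201 20-32 | 204 32-41 | 203 41-49 |
Completion: 200=20  201=32  202=16  203=49  204=41
Turnaround (C−A): 200=20  201=31  202=11  203=43  204=35
Waiting = turnaround − burst: 200=11, 201=19, 202=0, 203=35, 204=26
Total waiting = 11 + 19 + 0 + 35 + 26 = 91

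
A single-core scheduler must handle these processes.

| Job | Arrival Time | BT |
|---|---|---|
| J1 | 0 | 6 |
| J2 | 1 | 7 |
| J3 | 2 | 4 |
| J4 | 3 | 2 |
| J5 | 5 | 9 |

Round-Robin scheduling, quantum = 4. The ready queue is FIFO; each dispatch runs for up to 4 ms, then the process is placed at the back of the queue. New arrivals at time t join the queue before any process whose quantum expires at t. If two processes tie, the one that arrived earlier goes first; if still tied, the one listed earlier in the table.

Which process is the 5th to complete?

J5

Timeline: | J1 0-4 | J2 4-8 | J3 8-12 | J4 12-14 | J1 14-16 | J5 16-20 | J2 20-23 | J5 23-28 |
Completion: J1=16  J2=23  J3=12  J4=14  J5=28
Finish order: J3 → J4 → J1 → J2 → J5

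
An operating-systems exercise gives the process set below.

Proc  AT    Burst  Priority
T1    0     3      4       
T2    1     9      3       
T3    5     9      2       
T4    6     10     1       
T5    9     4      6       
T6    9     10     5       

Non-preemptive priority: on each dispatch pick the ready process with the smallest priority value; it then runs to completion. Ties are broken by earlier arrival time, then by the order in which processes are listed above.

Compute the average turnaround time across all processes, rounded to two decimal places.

20.67

Gantt: | T1 0-3 | T2 3-12 | T4 12-22 | T3 22-31 | T6 31-41 | T5 41-45 |
Completion: T1=3  T2=12  T3=31  T4=22  T5=45  T6=41
Turnaround times: T1=3, T2=11, T3=26, T4=16, T5=36, T6=32
Average turnaround = (3+11+26+16+36+32) / 6 = 124/6 = 20.67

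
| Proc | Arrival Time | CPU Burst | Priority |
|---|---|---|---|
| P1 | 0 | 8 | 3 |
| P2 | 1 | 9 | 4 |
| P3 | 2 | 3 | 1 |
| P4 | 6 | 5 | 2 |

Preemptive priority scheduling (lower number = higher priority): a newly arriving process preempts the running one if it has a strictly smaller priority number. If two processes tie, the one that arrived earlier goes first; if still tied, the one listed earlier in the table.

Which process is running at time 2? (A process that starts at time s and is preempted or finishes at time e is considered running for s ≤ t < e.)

P3

Timeline: | P1 0-2 | P3 2-5 | P1 5-6 | P4 6-11 | P1 11-16 | P2 16-25 |
Completion: P1=16  P2=25  P3=5  P4=11
Turnaround (C−A): P1=16  P2=24  P3=3  P4=5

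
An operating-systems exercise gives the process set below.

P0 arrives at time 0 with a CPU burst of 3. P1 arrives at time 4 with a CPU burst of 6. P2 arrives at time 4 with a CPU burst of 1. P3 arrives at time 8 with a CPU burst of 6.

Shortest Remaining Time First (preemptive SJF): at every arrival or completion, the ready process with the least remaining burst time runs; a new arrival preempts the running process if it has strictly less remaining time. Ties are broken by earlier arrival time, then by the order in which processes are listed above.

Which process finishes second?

P2

Schedule: | P0 0-3 | idle 3-4 | P2 4-5 | P1 5-11 | P3 11-17 |
Completion: P0=3  P1=11  P2=5  P3=17
Finish order: P0 → P2 → P1 → P3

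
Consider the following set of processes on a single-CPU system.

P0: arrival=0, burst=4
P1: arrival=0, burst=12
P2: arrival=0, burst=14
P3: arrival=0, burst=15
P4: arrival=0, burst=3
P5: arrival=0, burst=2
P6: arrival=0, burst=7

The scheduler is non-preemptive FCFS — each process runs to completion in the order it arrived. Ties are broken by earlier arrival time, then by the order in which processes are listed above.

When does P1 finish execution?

Gantt: | P0 0-4 | P1 4-16 | P2 16-30 | P3 30-45 | P4 45-48 | P5 48-50 | P6 50-57 |
Completion: P0=4  P1=16  P2=30  P3=45  P4=48  P5=50  P6=57

16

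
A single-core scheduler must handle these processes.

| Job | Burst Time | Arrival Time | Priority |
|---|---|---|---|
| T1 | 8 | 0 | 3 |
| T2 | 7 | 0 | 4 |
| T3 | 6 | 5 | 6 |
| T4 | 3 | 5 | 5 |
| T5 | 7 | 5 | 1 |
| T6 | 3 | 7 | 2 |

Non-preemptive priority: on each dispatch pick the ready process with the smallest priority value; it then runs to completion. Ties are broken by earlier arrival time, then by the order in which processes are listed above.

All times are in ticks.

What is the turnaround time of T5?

Timeline: | T1 0-8 | T5 8-15 | T6 15-18 | T2 18-25 | T4 25-28 | T3 28-34 |
Completion: T1=8  T2=25  T3=34  T4=28  T5=15  T6=18
Turnaround (C−A): T1=8  T2=25  T3=29  T4=23  T5=10  T6=11
Turnaround(T5) = completion − arrival = 15 − 5 = 10

10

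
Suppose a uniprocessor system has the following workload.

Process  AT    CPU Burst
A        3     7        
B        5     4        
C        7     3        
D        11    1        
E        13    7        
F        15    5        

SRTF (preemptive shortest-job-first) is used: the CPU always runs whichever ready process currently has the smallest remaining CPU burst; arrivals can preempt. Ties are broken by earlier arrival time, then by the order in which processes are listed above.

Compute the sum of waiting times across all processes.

24

Timeline: | idle 0-3 | A 3-5 | B 5-9 | C 9-12 | D 12-13 | A 13-18 | F 18-23 | E 23-30 |
Completion: A=18  B=9  C=12  D=13  E=30  F=23
Turnaround (C−A): A=15  B=4  C=5  D=2  E=17  F=8
Waiting = turnaround − burst: A=8, B=0, C=2, D=1, E=10, F=3
Total waiting = 8 + 0 + 2 + 1 + 10 + 3 = 24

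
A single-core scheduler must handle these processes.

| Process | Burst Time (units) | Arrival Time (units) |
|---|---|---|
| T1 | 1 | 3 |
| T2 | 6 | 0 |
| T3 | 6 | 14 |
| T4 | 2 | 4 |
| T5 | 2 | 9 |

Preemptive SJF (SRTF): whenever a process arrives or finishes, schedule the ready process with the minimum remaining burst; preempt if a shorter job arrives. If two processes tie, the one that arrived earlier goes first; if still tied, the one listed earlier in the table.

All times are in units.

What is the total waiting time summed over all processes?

Gantt: | T2 0-3 | T1 3-4 | T4 4-6 | T2 6-9 | T5 9-11 | idle 11-14 | T3 14-20 |
Completion: T1=4  T2=9  T3=20  T4=6  T5=11
Turnaround (C−A): T1=1  T2=9  T3=6  T4=2  T5=2
Waiting = turnaround − burst: T1=0, T2=3, T3=0, T4=0, T5=0
Total waiting = 0 + 3 + 0 + 0 + 0 = 3

3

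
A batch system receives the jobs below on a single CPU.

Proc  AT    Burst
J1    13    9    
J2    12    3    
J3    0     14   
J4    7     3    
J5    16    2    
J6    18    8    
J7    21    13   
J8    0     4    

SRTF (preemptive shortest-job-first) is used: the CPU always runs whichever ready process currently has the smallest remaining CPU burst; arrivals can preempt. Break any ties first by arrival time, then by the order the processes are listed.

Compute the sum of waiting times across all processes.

63

Timeline: | J8 0-4 | J3 4-7 | J4 7-10 | J3 10-12 | J2 12-15 | J3 15-16 | J5 16-18 | J3 18-26 | J6 26-34 | J1 34-43 | J7 43-56 |
Completion: J1=43  J2=15  J3=26  J4=10  J5=18  J6=34  J7=56  J8=4
Turnaround (C−A): J1=30  J2=3  J3=26  J4=3  J5=2  J6=16  J7=35  J8=4
Waiting = turnaround − burst: J1=21, J2=0, J3=12, J4=0, J5=0, J6=8, J7=22, J8=0
Total waiting = 21 + 0 + 12 + 0 + 0 + 8 + 22 + 0 = 63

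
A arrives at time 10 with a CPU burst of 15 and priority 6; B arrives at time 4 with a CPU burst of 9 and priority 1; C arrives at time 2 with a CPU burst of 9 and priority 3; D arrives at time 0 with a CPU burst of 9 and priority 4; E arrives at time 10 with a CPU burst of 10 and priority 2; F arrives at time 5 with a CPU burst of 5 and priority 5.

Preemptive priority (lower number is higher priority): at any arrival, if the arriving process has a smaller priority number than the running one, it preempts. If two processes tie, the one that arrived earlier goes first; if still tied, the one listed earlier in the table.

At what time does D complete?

37

Gantt: | D 0-2 | C 2-4 | B 4-13 | E 13-23 | C 23-30 | D 30-37 | F 37-42 | A 42-57 |
Completion: A=57  B=13  C=30  D=37  E=23  F=42
Turnaround (C−A): A=47  B=9  C=28  D=37  E=13  F=37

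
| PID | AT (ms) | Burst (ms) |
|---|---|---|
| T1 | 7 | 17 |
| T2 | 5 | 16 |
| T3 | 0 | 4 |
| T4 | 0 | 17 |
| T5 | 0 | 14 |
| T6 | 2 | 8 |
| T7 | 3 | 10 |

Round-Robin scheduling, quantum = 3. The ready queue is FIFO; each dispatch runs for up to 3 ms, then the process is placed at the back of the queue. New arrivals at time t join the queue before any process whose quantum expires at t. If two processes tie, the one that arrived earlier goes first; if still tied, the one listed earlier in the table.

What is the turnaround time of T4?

80

Timeline: | T3 0-3 | T4 3-6 | T5 6-9 | T6 9-12 | T7 12-15 | T3 15-16 | T2 16-19 | T4 19-22 | T1 22-25 | T5 25-28 | T6 28-31 | T7 31-34 | T2 34-37 | T4 37-40 | T1 40-43 | T5 43-46 | T6 46-48 | T7 48-51 | T2 51-54 | T4 54-57 | T1 57-60 | T5 60-63 | T7 63-64 | T2 64-67 | T4 67-70 | T1 70-73 | T5 73-75 | T2 75-78 | T4 78-80 | T1 80-83 | T2 83-84 | T1 84-86 |
Completion: T1=86  T2=84  T3=16  T4=80  T5=75  T6=48  T7=64
Turnaround (C−A): T1=79  T2=79  T3=16  T4=80  T5=75  T6=46  T7=61
Turnaround(T4) = completion − arrival = 80 − 0 = 80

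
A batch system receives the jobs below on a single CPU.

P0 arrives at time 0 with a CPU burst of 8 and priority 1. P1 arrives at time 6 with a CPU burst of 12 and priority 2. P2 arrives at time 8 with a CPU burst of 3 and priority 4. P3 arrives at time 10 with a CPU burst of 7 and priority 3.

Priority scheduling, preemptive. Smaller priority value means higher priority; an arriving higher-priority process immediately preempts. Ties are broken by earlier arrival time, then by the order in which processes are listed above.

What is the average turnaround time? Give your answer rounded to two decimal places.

Gantt: | P0 0-8 | P1 8-20 | P3 20-27 | P2 27-30 |
Completion: P0=8  P1=20  P2=30  P3=27
Turnaround (C−A): P0=8  P1=14  P2=22  P3=17
Turnaround times: P0=8, P1=14, P2=22, P3=17
Average turnaround = (8+14+22+17) / 4 = 61/4 = 15.25

15.25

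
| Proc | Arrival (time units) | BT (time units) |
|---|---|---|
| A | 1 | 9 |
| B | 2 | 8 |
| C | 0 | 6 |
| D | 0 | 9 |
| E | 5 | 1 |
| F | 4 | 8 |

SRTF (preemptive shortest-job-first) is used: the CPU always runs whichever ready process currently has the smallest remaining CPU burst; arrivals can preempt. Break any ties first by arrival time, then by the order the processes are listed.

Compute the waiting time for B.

5

Gantt: | C 0-6 | E 6-7 | B 7-15 | F 15-23 | D 23-32 | A 32-41 |
Completion: A=41  B=15  C=6  D=32  E=7  F=23
Waiting(B) = turnaround − burst = 13 − 8 = 5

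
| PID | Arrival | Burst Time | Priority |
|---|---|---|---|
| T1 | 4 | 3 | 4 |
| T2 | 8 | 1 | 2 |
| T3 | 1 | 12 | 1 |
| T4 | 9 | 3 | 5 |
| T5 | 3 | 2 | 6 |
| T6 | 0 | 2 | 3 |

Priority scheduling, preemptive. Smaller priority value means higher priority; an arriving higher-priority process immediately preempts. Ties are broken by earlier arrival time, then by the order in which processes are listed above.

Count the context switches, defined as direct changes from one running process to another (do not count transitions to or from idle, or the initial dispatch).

6

Timeline: | T6 0-1 | T3 1-13 | T2 13-14 | T6 14-15 | T1 15-18 | T4 18-21 | T5 21-23 |
Completion: T1=18  T2=14  T3=13  T4=21  T5=23  T6=15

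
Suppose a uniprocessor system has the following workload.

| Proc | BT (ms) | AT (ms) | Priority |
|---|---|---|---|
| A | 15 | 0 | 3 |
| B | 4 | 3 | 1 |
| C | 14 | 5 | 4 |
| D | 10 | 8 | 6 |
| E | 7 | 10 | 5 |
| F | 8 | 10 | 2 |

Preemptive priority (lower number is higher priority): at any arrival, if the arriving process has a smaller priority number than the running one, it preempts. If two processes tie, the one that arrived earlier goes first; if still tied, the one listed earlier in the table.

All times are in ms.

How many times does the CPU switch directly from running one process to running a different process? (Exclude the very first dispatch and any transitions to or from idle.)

Timeline: | A 0-3 | B 3-7 | A 7-10 | F 10-18 | A 18-27 | C 27-41 | E 41-48 | D 48-58 |
Completion: A=27  B=7  C=41  D=58  E=48  F=18

7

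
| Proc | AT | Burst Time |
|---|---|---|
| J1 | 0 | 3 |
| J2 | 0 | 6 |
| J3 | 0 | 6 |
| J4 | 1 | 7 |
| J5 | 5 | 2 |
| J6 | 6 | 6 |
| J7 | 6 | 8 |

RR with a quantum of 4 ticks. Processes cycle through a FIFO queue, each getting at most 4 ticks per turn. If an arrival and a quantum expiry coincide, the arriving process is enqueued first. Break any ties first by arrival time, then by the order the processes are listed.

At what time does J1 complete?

Gantt: | J1 0-3 | J2 3-7 | J3 7-11 | J4 11-15 | J5 15-17 | J6 17-21 | J7 21-25 | J2 25-27 | J3 27-29 | J4 29-32 | J6 32-34 | J7 34-38 |
Completion: J1=3  J2=27  J3=29  J4=32  J5=17  J6=34  J7=38
Turnaround (C−A): J1=3  J2=27  J3=29  J4=31  J5=12  J6=28  J7=32

3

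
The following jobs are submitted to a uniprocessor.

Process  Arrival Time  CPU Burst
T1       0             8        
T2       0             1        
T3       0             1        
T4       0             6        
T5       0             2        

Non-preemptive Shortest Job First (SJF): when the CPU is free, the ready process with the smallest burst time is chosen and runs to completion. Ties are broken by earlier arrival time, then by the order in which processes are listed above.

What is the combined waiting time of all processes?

17

Schedule: | T2 0-1 | T3 1-2 | T5 2-4 | T4 4-10 | T1 10-18 |
Completion: T1=18  T2=1  T3=2  T4=10  T5=4
Turnaround (C−A): T1=18  T2=1  T3=2  T4=10  T5=4
Waiting = turnaround − burst: T1=10, T2=0, T3=1, T4=4, T5=2
Total waiting = 10 + 0 + 1 + 4 + 2 = 17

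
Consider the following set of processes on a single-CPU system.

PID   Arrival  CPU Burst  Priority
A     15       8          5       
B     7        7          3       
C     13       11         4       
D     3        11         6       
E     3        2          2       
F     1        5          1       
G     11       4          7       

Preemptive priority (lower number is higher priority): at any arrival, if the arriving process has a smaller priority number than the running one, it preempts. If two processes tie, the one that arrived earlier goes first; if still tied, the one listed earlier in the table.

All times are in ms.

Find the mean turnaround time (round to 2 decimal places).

Gantt: | idle 0-1 | F 1-6 | E 6-8 | B 8-15 | C 15-26 | A 26-34 | D 34-45 | G 45-49 |
Completion: A=34  B=15  C=26  D=45  E=8  F=6  G=49
Turnaround (C−A): A=19  B=8  C=13  D=42  E=5  F=5  G=38
Turnaround times: A=19, B=8, C=13, D=42, E=5, F=5, G=38
Average turnaround = (19+8+13+42+5+5+38) / 7 = 130/7 = 18.57

18.57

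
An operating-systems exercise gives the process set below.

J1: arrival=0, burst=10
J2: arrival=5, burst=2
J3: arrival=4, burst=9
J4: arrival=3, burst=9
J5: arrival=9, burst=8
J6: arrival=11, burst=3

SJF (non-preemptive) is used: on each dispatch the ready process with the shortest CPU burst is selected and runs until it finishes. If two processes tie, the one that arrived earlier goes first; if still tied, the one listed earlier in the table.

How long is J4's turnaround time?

Schedule: | J1 0-10 | J2 10-12 | J6 12-15 | J5 15-23 | J4 23-32 | J3 32-41 |
Completion: J1=10  J2=12  J3=41  J4=32  J5=23  J6=15
Turnaround (C−A): J1=10  J2=7  J3=37  J4=29  J5=14  J6=4
Turnaround(J4) = completion − arrival = 32 − 3 = 29

29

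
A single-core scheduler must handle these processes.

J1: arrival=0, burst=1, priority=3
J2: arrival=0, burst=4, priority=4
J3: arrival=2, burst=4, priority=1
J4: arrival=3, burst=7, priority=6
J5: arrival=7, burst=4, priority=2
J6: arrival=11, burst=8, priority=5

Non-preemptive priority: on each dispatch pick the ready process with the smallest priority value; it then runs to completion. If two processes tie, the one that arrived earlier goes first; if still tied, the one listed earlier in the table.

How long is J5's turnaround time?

Timeline: | J1 0-1 | J2 1-5 | J3 5-9 | J5 9-13 | J6 13-21 | J4 21-28 |
Completion: J1=1  J2=5  J3=9  J4=28  J5=13  J6=21
Turnaround (C−A): J1=1  J2=5  J3=7  J4=25  J5=6  J6=10
Turnaround(J5) = completion − arrival = 13 − 7 = 6

6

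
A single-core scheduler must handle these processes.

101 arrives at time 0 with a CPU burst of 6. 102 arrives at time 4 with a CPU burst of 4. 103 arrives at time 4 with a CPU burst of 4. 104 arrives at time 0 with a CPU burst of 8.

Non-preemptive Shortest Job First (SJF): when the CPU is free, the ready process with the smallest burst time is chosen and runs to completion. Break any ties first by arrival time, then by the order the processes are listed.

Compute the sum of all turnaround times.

44

Schedule: | 101 0-6 | 102 6-10 | 103 10-14 | 104 14-22 |
Completion: 101=6  102=10  103=14  104=22
Turnaround (C−A): 101=6  102=6  103=10  104=22
Turnaround = completion − arrival: 101=6, 102=6, 103=10, 104=22
Total turnaround = 6 + 6 + 10 + 22 = 44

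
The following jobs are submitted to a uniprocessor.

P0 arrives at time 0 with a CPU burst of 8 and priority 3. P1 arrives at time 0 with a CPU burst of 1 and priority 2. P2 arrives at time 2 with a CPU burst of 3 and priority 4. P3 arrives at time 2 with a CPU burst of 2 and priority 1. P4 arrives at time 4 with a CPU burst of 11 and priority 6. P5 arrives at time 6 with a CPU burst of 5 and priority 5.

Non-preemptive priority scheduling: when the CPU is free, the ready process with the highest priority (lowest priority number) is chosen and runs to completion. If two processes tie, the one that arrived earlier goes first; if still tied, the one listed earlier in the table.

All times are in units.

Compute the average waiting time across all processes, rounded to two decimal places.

6.67

Schedule: | P1 0-1 | P0 1-9 | P3 9-11 | P2 11-14 | P5 14-19 | P4 19-30 |
Completion: P0=9  P1=1  P2=14  P3=11  P4=30  P5=19
Waiting times: P0=1, P1=0, P2=9, P3=7, P4=15, P5=8
Average waiting = (1+0+9+7+15+8) / 6 = 40/6 = 6.67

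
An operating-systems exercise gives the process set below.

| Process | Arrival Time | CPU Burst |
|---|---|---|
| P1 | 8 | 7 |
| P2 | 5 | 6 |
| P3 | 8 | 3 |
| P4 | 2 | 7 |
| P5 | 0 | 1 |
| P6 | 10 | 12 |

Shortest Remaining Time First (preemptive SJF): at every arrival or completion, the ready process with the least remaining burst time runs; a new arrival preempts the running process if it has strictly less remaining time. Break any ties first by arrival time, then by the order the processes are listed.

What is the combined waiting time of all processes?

33

Gantt: | P5 0-1 | idle 1-2 | P4 2-9 | P3 9-12 | P2 12-18 | P1 18-25 | P6 25-37 |
Completion: P1=25  P2=18  P3=12  P4=9  P5=1  P6=37
Turnaround (C−A): P1=17  P2=13  P3=4  P4=7  P5=1  P6=27
Waiting = turnaround − burst: P1=10, P2=7, P3=1, P4=0, P5=0, P6=15
Total waiting = 10 + 7 + 1 + 0 + 0 + 15 = 33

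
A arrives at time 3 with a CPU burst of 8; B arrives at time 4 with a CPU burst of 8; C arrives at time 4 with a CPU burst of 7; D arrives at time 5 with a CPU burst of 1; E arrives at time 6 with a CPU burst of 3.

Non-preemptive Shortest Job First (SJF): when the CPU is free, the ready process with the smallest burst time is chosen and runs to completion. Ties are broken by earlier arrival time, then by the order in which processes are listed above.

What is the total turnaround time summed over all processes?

Gantt: | idle 0-3 | A 3-11 | D 11-12 | E 12-15 | C 15-22 | B 22-30 |
Completion: A=11  B=30  C=22  D=12  E=15
Turnaround (C−A): A=8  B=26  C=18  D=7  E=9
Turnaround = completion − arrival: A=8, B=26, C=18, D=7, E=9
Total turnaround = 8 + 26 + 18 + 7 + 9 = 68

68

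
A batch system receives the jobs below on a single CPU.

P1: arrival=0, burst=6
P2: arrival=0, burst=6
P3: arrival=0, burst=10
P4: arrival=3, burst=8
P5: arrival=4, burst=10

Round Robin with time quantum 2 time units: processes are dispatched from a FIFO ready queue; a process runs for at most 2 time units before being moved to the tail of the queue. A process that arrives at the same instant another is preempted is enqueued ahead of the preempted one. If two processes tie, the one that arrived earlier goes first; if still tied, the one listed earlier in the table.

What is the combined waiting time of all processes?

107

Gantt: | P1 0-2 | P2 2-4 | P3 4-6 | P1 6-8 | P4 8-10 | P5 10-12 | P2 12-14 | P3 14-16 | P1 16-18 | P4 18-20 | P5 20-22 | P2 22-24 | P3 24-26 | P4 26-28 | P5 28-30 | P3 30-32 | P4 32-34 | P5 34-36 | P3 36-38 | P5 38-40 |
Completion: P1=18  P2=24  P3=38  P4=34  P5=40
Turnaround (C−A): P1=18  P2=24  P3=38  P4=31  P5=36
Waiting = turnaround − burst: P1=12, P2=18, P3=28, P4=23, P5=26
Total waiting = 12 + 18 + 28 + 23 + 26 = 107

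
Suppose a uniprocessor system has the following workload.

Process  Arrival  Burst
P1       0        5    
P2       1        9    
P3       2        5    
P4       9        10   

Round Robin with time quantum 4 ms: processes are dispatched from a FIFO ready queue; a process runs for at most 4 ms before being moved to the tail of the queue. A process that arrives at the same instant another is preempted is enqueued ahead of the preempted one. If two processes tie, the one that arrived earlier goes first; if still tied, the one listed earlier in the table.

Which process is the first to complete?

P1

Schedule: | P1 0-4 | P2 4-8 | P3 8-12 | P1 12-13 | P2 13-17 | P4 17-21 | P3 21-22 | P2 22-23 | P4 23-29 |
Completion: P1=13  P2=23  P3=22  P4=29
Turnaround (C−A): P1=13  P2=22  P3=20  P4=20
Finish order: P1 → P3 → P2 → P4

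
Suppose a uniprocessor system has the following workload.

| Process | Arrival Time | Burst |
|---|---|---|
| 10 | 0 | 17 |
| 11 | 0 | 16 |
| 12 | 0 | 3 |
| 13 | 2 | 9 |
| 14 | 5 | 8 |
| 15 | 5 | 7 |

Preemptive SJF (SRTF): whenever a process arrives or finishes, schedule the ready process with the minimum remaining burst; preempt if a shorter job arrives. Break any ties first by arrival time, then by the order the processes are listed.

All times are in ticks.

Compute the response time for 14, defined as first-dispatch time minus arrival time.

14

Gantt: | 12 0-3 | 13 3-12 | 15 12-19 | 14 19-27 | 11 27-43 | 10 43-60 |
Completion: 10=60  11=43  12=3  13=12  14=27  15=19
Turnaround (C−A): 10=60  11=43  12=3  13=10  14=22  15=14
Response(14) = first start − arrival = 19 − 5 = 14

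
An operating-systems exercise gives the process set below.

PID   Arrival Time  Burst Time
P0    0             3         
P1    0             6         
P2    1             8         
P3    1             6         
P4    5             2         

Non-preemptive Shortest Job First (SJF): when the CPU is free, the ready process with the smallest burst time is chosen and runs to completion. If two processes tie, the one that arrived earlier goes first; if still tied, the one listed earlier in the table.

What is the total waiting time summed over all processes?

33

Timeline: | P0 0-3 | P1 3-9 | P4 9-11 | P3 11-17 | P2 17-25 |
Completion: P0=3  P1=9  P2=25  P3=17  P4=11
Waiting = turnaround − burst: P0=0, P1=3, P2=16, P3=10, P4=4
Total waiting = 0 + 3 + 16 + 10 + 4 = 33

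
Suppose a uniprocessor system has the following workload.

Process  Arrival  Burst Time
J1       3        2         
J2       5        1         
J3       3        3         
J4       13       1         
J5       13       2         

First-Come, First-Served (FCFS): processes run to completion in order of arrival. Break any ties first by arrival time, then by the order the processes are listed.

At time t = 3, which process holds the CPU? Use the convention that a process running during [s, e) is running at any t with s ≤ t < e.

J1

Schedule: | idle 0-3 | J1 3-5 | J3 5-8 | J2 8-9 | idle 9-13 | J4 13-14 | J5 14-16 |
Completion: J1=5  J2=9  J3=8  J4=14  J5=16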